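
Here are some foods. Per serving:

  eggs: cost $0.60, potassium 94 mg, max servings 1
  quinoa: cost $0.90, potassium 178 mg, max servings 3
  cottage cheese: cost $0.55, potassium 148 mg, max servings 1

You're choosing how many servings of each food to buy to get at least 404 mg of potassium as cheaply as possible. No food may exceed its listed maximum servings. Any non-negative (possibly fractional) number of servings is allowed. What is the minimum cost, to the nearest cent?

$1.84

Cost per mg of potassium: cottage cheese $0.0037, quinoa $0.0051, eggs $0.0064.
Take 1 serving of cottage cheese: +148.0 mg potassium for $0.55 (total $0.55, still need 256.0 mg).
Take 1.438 servings of quinoa: +256.0 mg potassium for $1.29 (total $1.84, still need 0.0 mg).
Filling from the cheapest source first is optimal under one linear minimum: $1.84.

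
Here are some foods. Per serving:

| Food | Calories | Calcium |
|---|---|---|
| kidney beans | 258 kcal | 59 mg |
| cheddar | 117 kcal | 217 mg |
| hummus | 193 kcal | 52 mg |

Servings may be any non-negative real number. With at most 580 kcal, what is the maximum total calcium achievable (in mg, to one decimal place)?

1075.7 mg

Calcium per kcal: cheddar 1.855, hummus 0.2694, kidney beans 0.2287.
With no serving limits, spend the whole calories allowance on cheddar: 580 kcal / 117 kcal × 217 mg = 1075.7 mg.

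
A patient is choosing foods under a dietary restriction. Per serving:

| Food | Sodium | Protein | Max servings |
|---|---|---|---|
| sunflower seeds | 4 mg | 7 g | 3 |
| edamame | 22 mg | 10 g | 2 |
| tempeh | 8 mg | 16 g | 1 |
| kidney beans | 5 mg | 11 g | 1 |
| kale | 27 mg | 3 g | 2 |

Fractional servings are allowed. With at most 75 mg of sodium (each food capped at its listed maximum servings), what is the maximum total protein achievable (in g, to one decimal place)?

68.7 g

Protein per mg sodium: kidney beans 2.2, tempeh 2, sunflower seeds 1.75, edamame 0.4545, kale 0.1111.
Take 1 serving of kidney beans: uses 5 mg sodium, +11.0 g protein (running total 11.0 g).
Take 1 serving of tempeh: uses 8 mg sodium, +16.0 g protein (running total 27.0 g).
Take 3 servings of sunflower seeds: uses 12 mg sodium, +21.0 g protein (running total 48.0 g).
Take 2 servings of edamame: uses 44 mg sodium, +20.0 g protein (running total 68.0 g).
Take 0.2222 servings of kale: uses 6 mg sodium, +0.7 g protein (running total 68.7 g).
Greedy by best ratio exhausts the sodium allowance optimally: 68.7 g.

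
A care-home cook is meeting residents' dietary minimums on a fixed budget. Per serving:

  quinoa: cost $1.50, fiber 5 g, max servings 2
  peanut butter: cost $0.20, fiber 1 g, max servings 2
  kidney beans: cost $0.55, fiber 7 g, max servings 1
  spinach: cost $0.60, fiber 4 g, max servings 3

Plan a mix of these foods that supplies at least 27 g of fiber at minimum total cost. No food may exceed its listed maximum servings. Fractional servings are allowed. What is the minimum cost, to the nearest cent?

Cost per g of fiber: kidney beans $0.0786, spinach $0.1500, peanut butter $0.2000, quinoa $0.3000.
Take 1 serving of kidney beans: +7.0 g fiber for $0.55 (total $0.55, still need 20.0 g).
Take 3 servings of spinach: +12.0 g fiber for $1.80 (total $2.35, still need 8.0 g).
Take 2 servings of peanut butter: +2.0 g fiber for $0.40 (total $2.75, still need 6.0 g).
Take 1.2 servings of quinoa: +6.0 g fiber for $1.80 (total $4.55, still need 0.0 g).
Greedy by cheapest-per-g is optimal for a single linear constraint, so the minimum cost is $4.55.

$4.55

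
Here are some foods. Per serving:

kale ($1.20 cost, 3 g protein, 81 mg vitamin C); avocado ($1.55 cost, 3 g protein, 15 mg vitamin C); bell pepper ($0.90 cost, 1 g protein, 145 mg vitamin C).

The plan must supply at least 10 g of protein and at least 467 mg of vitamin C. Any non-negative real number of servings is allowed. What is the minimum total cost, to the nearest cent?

An LP optimum is at a vertex; with two nutrient constraints at most two foods are used. Check each candidate.
kale only: max(10/3, 467/81) = 5.765 servings → $6.92.
avocado only: max(10/3, 467/15) = 31.13 servings → $48.26.
bell pepper only: max(10/1, 467/145) = 10 servings → $9.00.
kale + avocado: the both-tight solution has a negative serving — not a feasible corner.
kale + bell pepper with both tight: 2.777 servings and 1.669 servings → $4.83.
avocado + bell pepper with both tight: 2.34 servings and 2.979 servings → $6.31.
Cheapest feasible corner: $4.83.

$4.83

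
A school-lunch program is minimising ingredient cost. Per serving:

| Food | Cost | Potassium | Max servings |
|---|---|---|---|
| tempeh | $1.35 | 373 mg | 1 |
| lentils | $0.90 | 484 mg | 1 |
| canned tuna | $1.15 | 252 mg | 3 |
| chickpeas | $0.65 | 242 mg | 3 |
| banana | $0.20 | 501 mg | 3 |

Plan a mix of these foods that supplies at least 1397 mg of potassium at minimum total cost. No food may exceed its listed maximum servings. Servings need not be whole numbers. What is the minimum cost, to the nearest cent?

$0.56

Cost per mg of potassium: banana $0.0004, lentils $0.0019, chickpeas $0.0027, tempeh $0.0036, canned tuna $0.0046.
Take 2.788 servings of banana: +1397.0 mg potassium for $0.56 (total $0.56, still need 0.0 mg).
Greedy by cheapest-per-mg is optimal for a single linear constraint, so the minimum cost is $0.56.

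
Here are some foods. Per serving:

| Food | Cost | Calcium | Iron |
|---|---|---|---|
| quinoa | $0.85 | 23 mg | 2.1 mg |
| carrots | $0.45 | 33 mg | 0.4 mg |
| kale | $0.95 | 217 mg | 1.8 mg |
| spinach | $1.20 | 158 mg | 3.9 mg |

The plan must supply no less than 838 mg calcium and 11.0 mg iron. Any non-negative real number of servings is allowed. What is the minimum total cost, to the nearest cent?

For a min-cost LP with two ≥-constraints, a basic feasible solution has at most two positive variables.
quinoa only: max(838/23, 11.0/2.1) = 36.43 servings → $30.97.
carrots only: max(838/33, 11.0/0.4) = 27.5 servings → $12.38.
kale only: max(838/217, 11.0/1.8) = 6.111 servings → $5.81.
spinach only: max(838/158, 11.0/3.9) = 5.304 servings → $6.36.
quinoa + carrots with both tight: 0.4626 servings and 25.07 servings → $11.68.
quinoa + kale with both tight: 2.121 servings and 3.637 servings → $5.26.
quinoa + spinach with both targets exact would need a negative amount; discard.
carrots + kale: the both-tight solution has a negative serving — not a feasible corner.
carrots + spinach with both tight: 23.36 servings and 0.4244 servings → $11.02.
kale + spinach with both tight: 2.723 servings and 1.564 servings → $4.46.
The minimum over all feasible corners is $4.46.

$4.46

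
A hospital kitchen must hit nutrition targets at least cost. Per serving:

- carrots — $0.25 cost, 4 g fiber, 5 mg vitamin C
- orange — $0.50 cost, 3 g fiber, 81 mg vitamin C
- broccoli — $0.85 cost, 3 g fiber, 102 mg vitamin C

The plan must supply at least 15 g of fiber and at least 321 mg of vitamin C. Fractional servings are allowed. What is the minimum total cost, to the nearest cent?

$2.16

Two binding constraints pin down two serving amounts, so the optimal mix uses at most two foods. The candidates are each food alone (scaled to the tighter of fiber/vitamin C) and each pair with both constraints tight.
carrots only: max(15/4, 321/5) = 64.2 servings → $16.05.
orange only: max(15/3, 321/81) = 5 servings → $2.50.
broccoli only: max(15/3, 321/102) = 5 servings → $4.25.
carrots + orange with both tight: 0.8155 servings and 3.913 servings → $2.16.
carrots + broccoli with both tight: 1.443 servings and 3.076 servings → $2.98.
orange + broccoli with both targets exact would need a negative amount; discard.
So the least-cost plan costs $2.16.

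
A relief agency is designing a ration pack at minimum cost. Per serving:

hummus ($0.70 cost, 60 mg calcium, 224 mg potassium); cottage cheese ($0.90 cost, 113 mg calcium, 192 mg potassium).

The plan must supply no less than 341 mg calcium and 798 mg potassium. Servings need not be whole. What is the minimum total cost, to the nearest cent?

Check every corner: each single food scaled to meet both minima, and each pair solved so both constraints bind.
hummus only: max(341/60, 798/224) = 5.683 servings → $3.98.
cottage cheese only: max(341/113, 798/192) = 4.156 servings → $3.74.
hummus + cottage cheese with both tight: 1.791 servings and 2.067 servings → $3.11.
Cheapest feasible corner: $3.11.

$3.11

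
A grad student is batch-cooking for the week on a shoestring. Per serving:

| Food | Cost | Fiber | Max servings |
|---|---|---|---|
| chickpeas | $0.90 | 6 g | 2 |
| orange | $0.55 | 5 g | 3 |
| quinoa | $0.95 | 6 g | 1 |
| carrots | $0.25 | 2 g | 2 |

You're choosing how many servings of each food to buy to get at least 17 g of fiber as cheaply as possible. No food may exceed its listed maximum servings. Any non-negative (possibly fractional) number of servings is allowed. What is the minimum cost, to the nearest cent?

Cost per g of fiber: orange $0.1100, carrots $0.1250, chickpeas $0.1500, quinoa $0.1583.
Take 3 servings of orange: +15.0 g fiber for $1.65 (total $1.65, still need 2.0 g).
Take 1 serving of carrots: +2.0 g fiber for $0.25 (total $1.90, still need 0.0 g).
Greedy by cheapest-per-g is optimal for a single linear constraint, so the minimum cost is $1.90.

$1.90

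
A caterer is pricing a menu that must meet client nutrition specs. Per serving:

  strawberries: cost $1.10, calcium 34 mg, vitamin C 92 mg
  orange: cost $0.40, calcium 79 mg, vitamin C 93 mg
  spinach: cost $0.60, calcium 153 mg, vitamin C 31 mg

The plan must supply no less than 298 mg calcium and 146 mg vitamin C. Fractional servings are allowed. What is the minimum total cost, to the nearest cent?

With two linear requirements the optimum uses one or two foods; enumerate the corners.
strawberries only: max(298/34, 146/92) = 8.765 servings → $9.64.
orange only: max(298/79, 146/93) = 3.772 servings → $1.51.
spinach only: max(298/153, 146/31) = 4.71 servings → $2.83.
strawberries + orange with both targets exact would need a negative amount; discard.
strawberries + spinach with both tight: 1.006 servings and 1.724 servings → $2.14.
orange + spinach with both tight: 1.112 servings and 1.374 servings → $1.27.
Cheapest feasible corner: $1.27.

$1.27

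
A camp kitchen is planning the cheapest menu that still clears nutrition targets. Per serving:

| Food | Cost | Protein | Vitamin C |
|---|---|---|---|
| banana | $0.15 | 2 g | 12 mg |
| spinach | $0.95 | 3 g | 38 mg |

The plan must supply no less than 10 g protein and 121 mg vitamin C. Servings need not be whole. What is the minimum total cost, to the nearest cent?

The cheapest plan sits at a corner of the feasible region — with two constraints it uses at most two foods.
banana only: max(10/2, 121/12) = 10.08 servings → $1.51.
spinach only: max(10/3, 121/38) = 3.333 servings → $3.17.
banana + spinach with both tight: 0.425 servings and 3.05 servings → $2.96.
The minimum over all feasible corners is $1.51.

$1.51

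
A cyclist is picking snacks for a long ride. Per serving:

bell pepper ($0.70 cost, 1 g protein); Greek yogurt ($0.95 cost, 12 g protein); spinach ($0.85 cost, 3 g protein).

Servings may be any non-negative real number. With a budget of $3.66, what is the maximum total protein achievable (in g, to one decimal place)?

46.2 g

Protein per dollar: Greek yogurt 12.63, spinach 3.529, bell pepper 1.429.
With no serving limits, spend the whole cost allowance on Greek yogurt: $3.66 / $0.95 × 12 g = 46.2 g.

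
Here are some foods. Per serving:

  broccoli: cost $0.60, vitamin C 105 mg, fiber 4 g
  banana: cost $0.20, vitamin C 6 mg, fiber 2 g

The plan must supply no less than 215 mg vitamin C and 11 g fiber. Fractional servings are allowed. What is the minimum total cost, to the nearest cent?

$1.49

At the optimum either one food covers both requirements or two foods hit both targets exactly; no other combination can be cheaper.
broccoli only: max(215/105, 11/4) = 2.75 servings → $1.65.
banana only: max(215/6, 11/2) = 35.83 servings → $7.17.
broccoli + banana with both tight: 1.957 servings and 1.586 servings → $1.49.
Cheapest feasible corner: $1.49.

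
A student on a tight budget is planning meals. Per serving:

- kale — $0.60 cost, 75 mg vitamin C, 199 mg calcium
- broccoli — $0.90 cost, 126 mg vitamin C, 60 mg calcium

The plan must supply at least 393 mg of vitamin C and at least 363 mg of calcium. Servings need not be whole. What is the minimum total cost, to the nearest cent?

$2.88

Two binding constraints pin down two serving amounts, so the optimal mix uses at most two foods. The candidates are each food alone (scaled to the tighter of vitamin C/calcium) and each pair with both constraints tight.
kale only: max(393/75, 363/199) = 5.24 servings → $3.14.
broccoli only: max(393/126, 363/60) = 6.05 servings → $5.45.
kale + broccoli with both tight: 1.077 servings and 2.478 servings → $2.88.
So the least-cost plan costs $2.88.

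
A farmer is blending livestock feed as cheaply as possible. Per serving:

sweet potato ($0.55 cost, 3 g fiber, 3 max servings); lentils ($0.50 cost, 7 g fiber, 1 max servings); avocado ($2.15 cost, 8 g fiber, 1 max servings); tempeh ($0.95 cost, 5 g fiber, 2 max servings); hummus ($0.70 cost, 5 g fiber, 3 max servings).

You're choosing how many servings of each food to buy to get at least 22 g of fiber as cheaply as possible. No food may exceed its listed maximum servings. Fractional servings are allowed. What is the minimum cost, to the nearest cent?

$2.60

Cost per g of fiber: lentils $0.0714, hummus $0.1400, sweet potato $0.1833, tempeh $0.1900, avocado $0.2687.
Take 1 serving of lentils: +7.0 g fiber for $0.50 (total $0.50, still need 15.0 g).
Take 3 servings of hummus: +15.0 g fiber for $2.10 (total $2.60, still need 0.0 g).
Greedy by cheapest-per-g is optimal for a single linear constraint, so the minimum cost is $2.60.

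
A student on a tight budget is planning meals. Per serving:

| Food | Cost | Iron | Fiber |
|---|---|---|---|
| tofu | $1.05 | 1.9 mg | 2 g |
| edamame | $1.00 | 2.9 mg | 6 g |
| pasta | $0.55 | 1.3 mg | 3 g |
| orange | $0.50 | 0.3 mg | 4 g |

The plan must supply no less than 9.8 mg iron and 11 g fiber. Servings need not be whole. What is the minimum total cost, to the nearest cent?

$3.38

tofu only: max(9.8/1.9, 11/2) = 5.5 servings → $5.78.
edamame only: max(9.8/2.9, 11/6) = 3.379 servings → $3.38.
pasta only: max(9.8/1.3, 11/3) = 7.538 servings → $4.15.
orange only: max(9.8/0.3, 11/4) = 32.67 servings → $16.33.
tofu + edamame with both tight: 4.804 servings and 0.2321 servings → $5.28.
tofu + pasta with both tight: 4.871 servings and 0.4194 servings → $5.35.
tofu + orange with both tight: 5.129 servings and 0.1857 servings → $5.48.
edamame + pasta: the both-tight solution has a negative serving — not a feasible corner.
edamame + orange with both targets exact would need a negative amount; discard.
pasta + orange with both targets exact would need a negative amount; discard.
Cheapest feasible corner: $3.38.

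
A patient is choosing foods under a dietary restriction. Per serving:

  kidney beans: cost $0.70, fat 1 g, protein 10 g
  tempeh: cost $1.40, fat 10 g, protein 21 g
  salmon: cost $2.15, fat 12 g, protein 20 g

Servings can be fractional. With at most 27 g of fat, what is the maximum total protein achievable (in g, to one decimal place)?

270.0 g

Protein per g fat: kidney beans 10, tempeh 2.1, salmon 1.667.
With no serving limits, spend the whole fat allowance on kidney beans: 27 g / 1 g × 10 g = 270.0 g.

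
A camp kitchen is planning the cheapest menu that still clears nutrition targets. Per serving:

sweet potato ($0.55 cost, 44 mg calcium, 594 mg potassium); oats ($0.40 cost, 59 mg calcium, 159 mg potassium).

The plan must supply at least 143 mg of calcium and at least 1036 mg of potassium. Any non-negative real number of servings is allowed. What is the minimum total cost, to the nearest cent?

$1.31

Minimising a linear cost over {calcium ≥ 143, potassium ≥ 1036, servings ≥ 0} — the optimum is at a vertex, using one or two foods.
sweet potato only: max(143/44, 1036/594) = 3.25 servings → $1.79.
oats only: max(143/59, 1036/159) = 6.516 servings → $2.61.
sweet potato + oats with both tight: 1.369 servings and 1.403 servings → $1.31.
So the least-cost plan costs $1.31.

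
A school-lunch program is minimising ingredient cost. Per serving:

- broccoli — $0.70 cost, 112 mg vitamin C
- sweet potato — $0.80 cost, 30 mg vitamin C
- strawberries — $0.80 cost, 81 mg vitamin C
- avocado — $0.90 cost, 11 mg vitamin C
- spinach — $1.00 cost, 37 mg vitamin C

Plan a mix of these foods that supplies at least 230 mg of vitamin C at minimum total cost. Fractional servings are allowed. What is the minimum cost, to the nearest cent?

$1.44

Cost per mg of vitamin C: broccoli $0.0063, strawberries $0.0099, sweet potato $0.0267, spinach $0.0270, avocado $0.0818.
With no serving limits, use only broccoli: 230 mg / 112 mg = 2.054 servings × $0.70 = $1.44.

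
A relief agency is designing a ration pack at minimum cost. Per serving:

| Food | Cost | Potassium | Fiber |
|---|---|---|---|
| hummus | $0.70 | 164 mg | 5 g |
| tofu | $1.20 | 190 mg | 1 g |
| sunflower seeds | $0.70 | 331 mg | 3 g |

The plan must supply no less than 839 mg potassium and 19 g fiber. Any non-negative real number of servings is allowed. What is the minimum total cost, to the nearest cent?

$2.92

The cheapest plan sits at a corner of the feasible region — with two constraints it uses at most two foods.
hummus only: max(839/164, 19/5) = 5.116 servings → $3.58.
tofu only: max(839/190, 19/1) = 19 servings → $22.80.
sunflower seeds only: max(839/331, 19/3) = 6.333 servings → $4.43.
hummus + tofu with both tight: 3.525 servings and 1.373 servings → $4.12.
hummus + sunflower seeds with both tight: 3.243 servings and 0.9278 servings → $2.92.
tofu + sunflower seeds: intersection lies outside the first quadrant.
Cheapest feasible corner: $2.92.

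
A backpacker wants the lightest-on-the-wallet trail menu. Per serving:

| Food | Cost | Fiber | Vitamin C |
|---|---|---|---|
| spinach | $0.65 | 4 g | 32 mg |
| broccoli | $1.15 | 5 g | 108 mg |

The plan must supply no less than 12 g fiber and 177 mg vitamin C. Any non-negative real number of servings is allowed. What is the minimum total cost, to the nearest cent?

This is a tiny linear program; its minimum lies at a vertex of the feasible set. List the vertices and price them.
spinach only: max(12/4, 177/32) = 5.531 servings → $3.60.
broccoli only: max(12/5, 177/108) = 2.4 servings → $2.76.
spinach + broccoli with both tight: 1.511 servings and 1.191 servings → $2.35.
The minimum over all feasible corners is $2.35.

$2.35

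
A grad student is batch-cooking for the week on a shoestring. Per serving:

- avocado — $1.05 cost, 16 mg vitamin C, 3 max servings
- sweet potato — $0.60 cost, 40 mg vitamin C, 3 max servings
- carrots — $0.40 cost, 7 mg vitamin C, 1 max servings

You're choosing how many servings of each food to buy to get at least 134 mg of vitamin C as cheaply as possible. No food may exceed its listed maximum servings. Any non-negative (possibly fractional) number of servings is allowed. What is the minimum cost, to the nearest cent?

Cost per mg of vitamin C: sweet potato $0.0150, carrots $0.0571, avocado $0.0656.
Take 3 servings of sweet potato: +120.0 mg vitamin C for $1.80 (total $1.80, still need 14.0 mg).
Take 1 serving of carrots: +7.0 mg vitamin C for $0.40 (total $2.20, still need 7.0 mg).
Take 0.4375 servings of avocado: +7.0 mg vitamin C for $0.46 (total $2.66, still need 0.0 mg).
Filling from the cheapest source first is optimal under one linear minimum: $2.66.

$2.66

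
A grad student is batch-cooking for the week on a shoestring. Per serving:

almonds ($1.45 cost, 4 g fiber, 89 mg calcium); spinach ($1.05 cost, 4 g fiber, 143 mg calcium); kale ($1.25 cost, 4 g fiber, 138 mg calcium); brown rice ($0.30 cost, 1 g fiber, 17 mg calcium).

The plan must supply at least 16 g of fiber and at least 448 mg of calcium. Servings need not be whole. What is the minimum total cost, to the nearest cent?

Minimising a linear cost over {fiber ≥ 16, calcium ≥ 448, servings ≥ 0} — the optimum is at a vertex, using one or two foods.
almonds only: max(16/4, 448/89) = 5.034 servings → $7.30.
spinach only: max(16/4, 448/143) = 4 servings → $4.20.
kale only: max(16/4, 448/138) = 4 servings → $5.00.
brown rice only: max(16/1, 448/17) = 26.35 servings → $7.91.
almonds + spinach with both tight: 2.296 servings and 1.704 servings → $5.12.
almonds + kale with both tight: 2.122 servings and 1.878 servings → $5.42.
almonds + brown rice: intersection lies outside the first quadrant.
spinach + kale: intersection lies outside the first quadrant.
spinach + brown rice with both tight: 2.347 servings and 6.613 servings → $4.45.
kale + brown rice with both tight: 2.514 servings and 5.943 servings → $4.93.
So the least-cost plan costs $4.20.

$4.20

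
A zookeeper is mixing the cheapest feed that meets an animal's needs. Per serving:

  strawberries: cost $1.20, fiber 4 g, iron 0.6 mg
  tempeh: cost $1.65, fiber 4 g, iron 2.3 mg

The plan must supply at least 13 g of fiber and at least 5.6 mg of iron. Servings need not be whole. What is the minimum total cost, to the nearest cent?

$4.87

At the optimum either one food covers both requirements or two foods hit both targets exactly; no other combination can be cheaper.
strawberries only: max(13/4, 5.6/0.6) = 9.333 servings → $11.20.
tempeh only: max(13/4, 5.6/2.3) = 3.25 servings → $5.36.
strawberries + tempeh with both tight: 1.103 servings and 2.147 servings → $4.87.
Cheapest feasible corner: $4.87.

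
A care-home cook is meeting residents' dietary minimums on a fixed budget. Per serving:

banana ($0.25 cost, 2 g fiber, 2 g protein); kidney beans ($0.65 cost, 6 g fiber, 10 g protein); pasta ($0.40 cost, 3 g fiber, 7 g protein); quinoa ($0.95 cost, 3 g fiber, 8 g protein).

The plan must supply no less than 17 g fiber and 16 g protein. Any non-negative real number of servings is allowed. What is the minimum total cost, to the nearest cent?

$1.84

An LP optimum is at a vertex; with two nutrient constraints at most two foods are used. Check each candidate.
banana only: max(17/2, 16/2) = 8.5 servings → $2.12.
kidney beans only: max(17/6, 16/10) = 2.833 servings → $1.84.
pasta only: max(17/3, 16/7) = 5.667 servings → $2.27.
quinoa only: max(17/3, 16/8) = 5.667 servings → $5.38.
banana + kidney beans: intersection lies outside the first quadrant.
banana + pasta: intersection lies outside the first quadrant.
banana + quinoa: intersection lies outside the first quadrant.
kidney beans + pasta with both targets exact would need a negative amount; discard.
kidney beans + quinoa: the both-tight solution has a negative serving — not a feasible corner.
pasta + quinoa with both targets exact would need a negative amount; discard.
So the least-cost plan costs $1.84.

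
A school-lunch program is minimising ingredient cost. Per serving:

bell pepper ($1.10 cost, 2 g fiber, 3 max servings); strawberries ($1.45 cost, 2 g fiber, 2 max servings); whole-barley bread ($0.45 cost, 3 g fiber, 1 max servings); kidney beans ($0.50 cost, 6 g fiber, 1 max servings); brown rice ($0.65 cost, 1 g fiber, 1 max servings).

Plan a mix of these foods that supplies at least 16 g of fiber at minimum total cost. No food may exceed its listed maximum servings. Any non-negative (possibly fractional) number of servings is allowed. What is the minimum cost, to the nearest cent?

$4.90

Cost per g of fiber: kidney beans $0.0833, whole-barley bread $0.1500, bell pepper $0.5500, brown rice $0.6500, strawberries $0.7250.
Take 1 serving of kidney beans: +6.0 g fiber for $0.50 (total $0.50, still need 10.0 g).
Take 1 serving of whole-barley bread: +3.0 g fiber for $0.45 (total $0.95, still need 7.0 g).
Take 3 servings of bell pepper: +6.0 g fiber for $3.30 (total $4.25, still need 1.0 g).
Take 1 serving of brown rice: +1.0 g fiber for $0.65 (total $4.90, still need 0.0 g).
Filling from the cheapest source first is optimal under one linear minimum: $4.90.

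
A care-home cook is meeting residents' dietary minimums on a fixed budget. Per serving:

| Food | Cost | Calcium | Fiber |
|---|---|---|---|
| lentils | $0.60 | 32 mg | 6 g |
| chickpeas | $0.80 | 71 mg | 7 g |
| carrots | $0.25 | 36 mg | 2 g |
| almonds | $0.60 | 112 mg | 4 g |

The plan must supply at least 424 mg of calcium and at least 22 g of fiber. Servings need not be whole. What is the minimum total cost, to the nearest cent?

lentils only: max(424/32, 22/6) = 13.25 servings → $7.95.
chickpeas only: max(424/71, 22/7) = 5.972 servings → $4.78.
carrots only: max(424/36, 22/2) = 11.78 servings → $2.94.
almonds only: max(424/112, 22/4) = 5.5 servings → $3.30.
lentils + chickpeas: intersection lies outside the first quadrant.
lentils + carrots with both targets exact would need a negative amount; discard.
lentils + almonds with both tight: 1.412 servings and 3.382 servings → $2.88.
chickpeas + carrots: intersection lies outside the first quadrant.
chickpeas + almonds with both tight: 1.536 servings and 2.812 servings → $2.92.
carrots + almonds with both tight: 9.6 servings and 0.7 servings → $2.82.
So the least-cost plan costs $2.82.

$2.82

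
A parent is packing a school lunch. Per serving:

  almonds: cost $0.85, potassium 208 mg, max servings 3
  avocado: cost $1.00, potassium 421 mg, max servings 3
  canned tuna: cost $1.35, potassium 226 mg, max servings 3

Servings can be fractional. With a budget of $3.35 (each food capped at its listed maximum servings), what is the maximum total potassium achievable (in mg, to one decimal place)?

Potassium per dollar: avocado 421, almonds 244.7, canned tuna 167.4.
Take 3 servings of avocado: spends $3.00, +1263.0 mg potassium (running total 1263.0 mg).
Take 0.4118 servings of almonds: spends $0.35, +85.6 mg potassium (running total 1348.6 mg).
Filling greedily by potassium-per-dollar is optimal for one linear limit, giving 1348.6 mg.

1348.6 mg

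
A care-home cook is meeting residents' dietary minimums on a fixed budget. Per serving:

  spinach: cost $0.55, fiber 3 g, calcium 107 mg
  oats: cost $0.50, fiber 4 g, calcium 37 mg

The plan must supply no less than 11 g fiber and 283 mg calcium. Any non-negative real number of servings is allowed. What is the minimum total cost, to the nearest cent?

A basic optimal solution has at most two foods positive. Try each food alone and each pair with both targets met exactly.
spinach only: max(11/3, 283/107) = 3.667 servings → $2.02.
oats only: max(11/4, 283/37) = 7.649 servings → $3.82.
spinach + oats with both tight: 2.287 servings and 1.035 servings → $1.78.
Cheapest feasible corner: $1.78.

$1.78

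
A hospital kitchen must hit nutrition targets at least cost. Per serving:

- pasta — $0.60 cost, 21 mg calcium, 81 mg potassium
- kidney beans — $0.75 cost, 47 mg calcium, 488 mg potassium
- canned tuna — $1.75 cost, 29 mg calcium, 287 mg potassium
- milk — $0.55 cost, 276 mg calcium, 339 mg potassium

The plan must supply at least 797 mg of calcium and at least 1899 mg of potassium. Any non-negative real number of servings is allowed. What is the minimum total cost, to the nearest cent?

$2.99

Two binding constraints pin down two serving amounts, so the optimal mix uses at most two foods. The candidates are each food alone (scaled to the tighter of calcium/potassium) and each pair with both constraints tight.
pasta only: max(797/21, 1899/81) = 37.95 servings → $22.77.
kidney beans only: max(797/47, 1899/488) = 16.96 servings → $12.72.
canned tuna only: max(797/29, 1899/287) = 27.48 servings → $48.09.
milk only: max(797/276, 1899/339) = 5.602 servings → $3.08.
pasta + kidney beans with both targets exact would need a negative amount; discard.
pasta + canned tuna with both targets exact would need a negative amount; discard.
pasta + milk with both tight: 16.67 servings and 1.62 servings → $10.89.
kidney beans + canned tuna: the both-tight solution has a negative serving — not a feasible corner.
kidney beans + milk with both tight: 2.138 servings and 2.524 servings → $2.99.
canned tuna + milk with both tight: 3.66 servings and 2.503 servings → $7.78.
So the least-cost plan costs $2.99.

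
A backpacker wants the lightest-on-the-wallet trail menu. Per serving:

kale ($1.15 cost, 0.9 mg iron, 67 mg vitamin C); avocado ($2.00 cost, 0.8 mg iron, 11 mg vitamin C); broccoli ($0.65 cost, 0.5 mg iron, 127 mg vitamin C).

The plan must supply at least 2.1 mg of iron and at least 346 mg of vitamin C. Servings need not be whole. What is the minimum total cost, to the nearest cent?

A basic optimal solution has at most two foods positive. Try each food alone and each pair with both targets met exactly.
kale only: max(2.1/0.9, 346/67) = 5.164 servings → $5.94.
avocado only: max(2.1/0.8, 346/11) = 31.45 servings → $62.91.
broccoli only: max(2.1/0.5, 346/127) = 4.2 servings → $2.73.
kale + avocado: intersection lies outside the first quadrant.
kale + broccoli with both tight: 1.16 servings and 2.113 servings → $2.71.
avocado + broccoli with both tight: 0.975 servings and 2.64 servings → $3.67.
Cheapest feasible corner: $2.71.

$2.71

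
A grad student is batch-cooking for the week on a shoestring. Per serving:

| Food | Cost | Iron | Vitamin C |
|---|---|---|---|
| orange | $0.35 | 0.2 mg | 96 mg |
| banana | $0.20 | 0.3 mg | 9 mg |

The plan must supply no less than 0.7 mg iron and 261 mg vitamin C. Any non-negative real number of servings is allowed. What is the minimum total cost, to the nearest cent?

The cheapest plan sits at a corner of the feasible region — with two constraints it uses at most two foods.
orange only: max(0.7/0.2, 261/96) = 3.5 servings → $1.23.
banana only: max(0.7/0.3, 261/9) = 29 servings → $5.80.
orange + banana with both tight: 2.667 servings and 0.5556 servings → $1.04.
The minimum over all feasible corners is $1.04.

$1.04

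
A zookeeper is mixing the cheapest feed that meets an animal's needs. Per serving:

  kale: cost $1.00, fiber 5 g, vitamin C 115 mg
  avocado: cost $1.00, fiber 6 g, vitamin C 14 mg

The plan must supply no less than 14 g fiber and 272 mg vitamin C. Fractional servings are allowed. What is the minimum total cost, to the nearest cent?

kale only: max(14/5, 272/115) = 2.8 servings → $2.80.
avocado only: max(14/6, 272/14) = 19.43 servings → $19.43.
kale + avocado with both tight: 2.316 servings and 0.4032 servings → $2.72.
Cheapest feasible corner: $2.72.

$2.72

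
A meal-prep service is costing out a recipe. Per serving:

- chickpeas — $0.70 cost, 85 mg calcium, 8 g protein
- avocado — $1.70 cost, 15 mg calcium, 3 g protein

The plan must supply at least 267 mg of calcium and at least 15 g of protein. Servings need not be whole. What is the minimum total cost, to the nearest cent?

$2.20

This is a tiny linear program; its minimum lies at a vertex of the feasible set. List the vertices and price them.
chickpeas only: max(267/85, 15/8) = 3.141 servings → $2.20.
avocado only: max(267/15, 15/3) = 17.8 servings → $30.26.
chickpeas + avocado with both targets exact would need a negative amount; discard.
The minimum over all feasible corners is $2.20.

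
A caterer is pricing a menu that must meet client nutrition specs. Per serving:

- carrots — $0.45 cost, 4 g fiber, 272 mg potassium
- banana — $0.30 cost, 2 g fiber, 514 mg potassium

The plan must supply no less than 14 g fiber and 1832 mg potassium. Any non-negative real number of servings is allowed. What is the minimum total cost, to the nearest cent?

carrots only: max(14/4, 1832/272) = 6.735 servings → $3.03.
banana only: max(14/2, 1832/514) = 7 servings → $2.10.
carrots + banana with both tight: 2.336 servings and 2.328 servings → $1.75.
So the least-cost plan costs $1.75.

$1.75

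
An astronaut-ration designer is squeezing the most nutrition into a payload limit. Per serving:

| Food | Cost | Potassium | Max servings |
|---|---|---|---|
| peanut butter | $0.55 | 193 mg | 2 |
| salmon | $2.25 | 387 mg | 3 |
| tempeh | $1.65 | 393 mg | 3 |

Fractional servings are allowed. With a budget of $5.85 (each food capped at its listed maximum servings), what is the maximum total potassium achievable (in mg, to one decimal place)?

1517.4 mg

Potassium per dollar: peanut butter 350.9, tempeh 238.2, salmon 172.
Take 2 servings of peanut butter: spends $1.10, +386.0 mg potassium (running total 386.0 mg).
Take 2.879 servings of tempeh: spends $4.75, +1131.4 mg potassium (running total 1517.4 mg).
Filling greedily by potassium-per-dollar is optimal for one linear limit, giving 1517.4 mg.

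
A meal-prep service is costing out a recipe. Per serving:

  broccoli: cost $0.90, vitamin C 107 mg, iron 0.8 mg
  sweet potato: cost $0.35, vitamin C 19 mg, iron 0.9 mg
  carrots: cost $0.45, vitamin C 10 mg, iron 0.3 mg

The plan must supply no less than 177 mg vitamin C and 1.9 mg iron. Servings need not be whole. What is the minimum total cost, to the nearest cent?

The cheapest plan sits at a corner of the feasible region — with two constraints it uses at most two foods.
broccoli only: max(177/107, 1.9/0.8) = 2.375 servings → $2.14.
sweet potato only: max(177/19, 1.9/0.9) = 9.316 servings → $3.26.
carrots only: max(177/10, 1.9/0.3) = 17.7 servings → $7.96.
broccoli + sweet potato with both tight: 1.519 servings and 0.7608 servings → $1.63.
broccoli + carrots with both tight: 1.415 servings and 2.56 servings → $2.43.
sweet potato + carrots: the both-tight solution has a negative serving — not a feasible corner.
The minimum over all feasible corners is $1.63.

$1.63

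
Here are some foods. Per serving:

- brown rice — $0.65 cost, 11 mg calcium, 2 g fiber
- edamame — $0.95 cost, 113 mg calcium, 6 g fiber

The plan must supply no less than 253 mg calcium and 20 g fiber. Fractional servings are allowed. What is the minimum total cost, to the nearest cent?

$3.17

This is a tiny linear program; its minimum lies at a vertex of the feasible set. List the vertices and price them.
brown rice only: max(253/11, 20/2) = 23 servings → $14.95.
edamame only: max(253/113, 20/6) = 3.333 servings → $3.17.
brown rice + edamame with both tight: 4.638 servings and 1.788 servings → $4.71.
Cheapest feasible corner: $3.17.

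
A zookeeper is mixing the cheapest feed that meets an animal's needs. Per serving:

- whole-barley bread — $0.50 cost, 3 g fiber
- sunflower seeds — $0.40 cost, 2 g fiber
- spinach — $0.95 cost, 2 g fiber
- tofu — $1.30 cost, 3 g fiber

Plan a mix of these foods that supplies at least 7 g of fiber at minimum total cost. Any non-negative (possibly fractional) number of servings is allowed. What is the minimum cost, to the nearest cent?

$1.17

Cost per g of fiber: whole-barley bread $0.1667, sunflower seeds $0.2000, tofu $0.4333, spinach $0.4750.
With no serving limits, use only whole-barley bread: 7 g / 3 g = 2.333 servings × $0.50 = $1.17.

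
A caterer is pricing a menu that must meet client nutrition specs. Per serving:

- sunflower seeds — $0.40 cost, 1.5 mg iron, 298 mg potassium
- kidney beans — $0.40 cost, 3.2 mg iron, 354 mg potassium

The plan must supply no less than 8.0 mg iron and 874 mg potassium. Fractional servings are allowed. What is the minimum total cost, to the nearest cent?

Check every corner: each single food scaled to meet both minima, and each pair solved so both constraints bind.
sunflower seeds only: max(8.0/1.5, 874/298) = 5.333 servings → $2.13.
kidney beans only: max(8.0/3.2, 874/354) = 2.5 servings → $1.00.
sunflower seeds + kidney beans with both targets exact would need a negative amount; discard.
The minimum over all feasible corners is $1.00.

$1.00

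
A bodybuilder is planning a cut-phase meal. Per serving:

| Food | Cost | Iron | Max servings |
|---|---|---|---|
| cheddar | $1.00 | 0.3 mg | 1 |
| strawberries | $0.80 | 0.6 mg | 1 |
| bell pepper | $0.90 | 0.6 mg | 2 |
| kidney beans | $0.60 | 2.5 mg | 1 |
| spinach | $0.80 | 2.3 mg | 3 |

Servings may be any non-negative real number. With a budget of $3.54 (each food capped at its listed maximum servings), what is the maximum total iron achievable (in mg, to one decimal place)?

9.8 mg

Iron per dollar: kidney beans 4.167, spinach 2.875, strawberries 0.75, bell pepper 0.6667, cheddar 0.3.
Take 1 serving of kidney beans: spends $0.60, +2.5 mg iron (running total 2.5 mg).
Take 3 servings of spinach: spends $2.40, +6.9 mg iron (running total 9.4 mg).
Take 0.675 servings of strawberries: spends $0.54, +0.4 mg iron (running total 9.8 mg).
Filling greedily by iron-per-dollar is optimal for one linear limit, giving 9.8 mg.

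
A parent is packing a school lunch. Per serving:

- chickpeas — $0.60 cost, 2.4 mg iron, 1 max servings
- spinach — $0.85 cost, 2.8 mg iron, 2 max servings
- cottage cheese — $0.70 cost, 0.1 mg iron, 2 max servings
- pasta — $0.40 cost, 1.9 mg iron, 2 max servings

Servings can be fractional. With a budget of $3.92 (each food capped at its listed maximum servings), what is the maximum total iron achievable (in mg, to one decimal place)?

11.9 mg

Iron per dollar: pasta 4.75, chickpeas 4, spinach 3.294, cottage cheese 0.1429.
Take 2 servings of pasta: spends $0.80, +3.8 mg iron (running total 3.8 mg).
Take 1 serving of chickpeas: spends $0.60, +2.4 mg iron (running total 6.2 mg).
Take 2 servings of spinach: spends $1.70, +5.6 mg iron (running total 11.8 mg).
Take 1.171 servings of cottage cheese: spends $0.82, +0.1 mg iron (running total 11.9 mg).
Greedy by best ratio exhausts the cost allowance optimally: 11.9 mg.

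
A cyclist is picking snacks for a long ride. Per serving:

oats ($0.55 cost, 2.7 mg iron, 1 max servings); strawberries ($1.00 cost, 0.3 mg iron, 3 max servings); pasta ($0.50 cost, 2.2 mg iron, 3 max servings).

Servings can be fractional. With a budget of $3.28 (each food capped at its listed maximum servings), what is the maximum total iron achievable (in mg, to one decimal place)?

9.7 mg

Iron per dollar: oats 4.909, pasta 4.4, strawberries 0.3.
Take 1 serving of oats: spends $0.55, +2.7 mg iron (running total 2.7 mg).
Take 3 servings of pasta: spends $1.50, +6.6 mg iron (running total 9.3 mg).
Take 1.23 servings of strawberries: spends $1.23, +0.4 mg iron (running total 9.7 mg).
Filling greedily by iron-per-dollar is optimal for one linear limit, giving 9.7 mg.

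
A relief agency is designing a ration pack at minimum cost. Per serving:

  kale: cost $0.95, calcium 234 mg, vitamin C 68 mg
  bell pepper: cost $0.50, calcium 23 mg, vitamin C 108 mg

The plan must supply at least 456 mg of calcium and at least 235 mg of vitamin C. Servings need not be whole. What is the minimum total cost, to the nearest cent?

$2.26

An LP optimum is at a vertex; with two nutrient constraints at most two foods are used. Check each candidate.
kale only: max(456/234, 235/68) = 3.456 servings → $3.28.
bell pepper only: max(456/23, 235/108) = 19.83 servings → $9.91.
kale + bell pepper with both tight: 1.849 servings and 1.012 servings → $2.26.
Cheapest feasible corner: $2.26.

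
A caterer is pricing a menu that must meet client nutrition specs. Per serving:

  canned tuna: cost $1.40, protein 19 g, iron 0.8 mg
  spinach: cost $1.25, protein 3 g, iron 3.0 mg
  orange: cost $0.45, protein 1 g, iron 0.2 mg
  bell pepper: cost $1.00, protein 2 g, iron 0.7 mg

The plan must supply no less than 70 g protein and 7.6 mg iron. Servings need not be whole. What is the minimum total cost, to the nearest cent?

$6.82

For a min-cost LP with two ≥-constraints, a basic feasible solution has at most two positive variables.
canned tuna only: max(70/19, 7.6/0.8) = 9.5 servings → $13.30.
spinach only: max(70/3, 7.6/3.0) = 23.33 servings → $29.17.
orange only: max(70/1, 7.6/0.2) = 70 servings → $31.50.
bell pepper only: max(70/2, 7.6/0.7) = 35 servings → $35.00.
canned tuna + spinach with both tight: 3.429 servings and 1.619 servings → $6.82.
canned tuna + orange with both tight: 2.133 servings and 29.47 servings → $16.25.
canned tuna + bell pepper with both tight: 2.889 servings and 7.556 servings → $11.60.
spinach + orange: intersection lies outside the first quadrant.
spinach + bell pepper: the both-tight solution has a negative serving — not a feasible corner.
orange + bell pepper: intersection lies outside the first quadrant.
The minimum over all feasible corners is $6.82.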